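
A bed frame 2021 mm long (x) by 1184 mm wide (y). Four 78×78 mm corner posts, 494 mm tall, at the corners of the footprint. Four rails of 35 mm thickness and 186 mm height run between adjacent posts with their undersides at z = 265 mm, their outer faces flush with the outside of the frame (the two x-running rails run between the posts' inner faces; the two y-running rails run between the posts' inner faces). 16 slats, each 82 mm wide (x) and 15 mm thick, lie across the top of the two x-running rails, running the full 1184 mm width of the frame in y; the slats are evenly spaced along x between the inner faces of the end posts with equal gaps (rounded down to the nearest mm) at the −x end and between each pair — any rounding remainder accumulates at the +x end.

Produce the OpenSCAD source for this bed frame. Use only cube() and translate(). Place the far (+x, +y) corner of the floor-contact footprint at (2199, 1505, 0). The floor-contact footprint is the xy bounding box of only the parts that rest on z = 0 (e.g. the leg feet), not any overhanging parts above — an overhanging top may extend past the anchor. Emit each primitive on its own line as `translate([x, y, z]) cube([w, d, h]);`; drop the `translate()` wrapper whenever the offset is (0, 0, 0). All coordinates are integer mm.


translate([178, 321, 0]) cube([78, 78, 494]);
translate([178, 1427, 0]) cube([78, 78, 494]);
translate([2121, 321, 0]) cube([78, 78, 494]);
translate([2121, 1427, 0]) cube([78, 78, 494]);
translate([256, 321, 265]) cube([1865, 35, 186]);
translate([256, 1470, 265]) cube([1865, 35, 186]);
translate([178, 399, 265]) cube([35, 1028, 186]);
translate([2164, 399, 265]) cube([35, 1028, 186]);
translate([288, 321, 451]) cube([82, 1184, 15]);
translate([402, 321, 451]) cube([82, 1184, 15]);
translate([516, 321, 451]) cube([82, 1184, 15]);
translate([630, 321, 451]) cube([82, 1184, 15]);
translate([744, 321, 451]) cube([82, 1184, 15]);
translate([858, 321, 451]) cube([82, 1184, 15]);
translate([972, 321, 451]) cube([82, 1184, 15]);
translate([1086, 321, 451]) cube([82, 1184, 15]);
translate([1200, 321, 451]) cube([82, 1184, 15]);
translate([1314, 321, 451]) cube([82, 1184, 15]);
translate([1428, 321, 451]) cube([82, 1184, 15]);
translate([1542, 321, 451]) cube([82, 1184, 15]);
translate([1656, 321, 451]) cube([82, 1184, 15]);
translate([1770, 321, 451]) cube([82, 1184, 15]);
translate([1884, 321, 451]) cube([82, 1184, 15]);
translate([1998, 321, 451]) cube([82, 1184, 15]);


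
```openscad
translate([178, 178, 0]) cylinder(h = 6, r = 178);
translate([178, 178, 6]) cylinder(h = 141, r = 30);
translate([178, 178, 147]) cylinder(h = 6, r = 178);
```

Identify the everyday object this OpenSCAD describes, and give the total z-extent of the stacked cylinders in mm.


A spool. The overall height is 153 mm.

Three coaxial cylinders, large–small–large — a spool. Two 6 mm flanges and a 141 mm core give 6 + 141 + 6 = 153 mm.


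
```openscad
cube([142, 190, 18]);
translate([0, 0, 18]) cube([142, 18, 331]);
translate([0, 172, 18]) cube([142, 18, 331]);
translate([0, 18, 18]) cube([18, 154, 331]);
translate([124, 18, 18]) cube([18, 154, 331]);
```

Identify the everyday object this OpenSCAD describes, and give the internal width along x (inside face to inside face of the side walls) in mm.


An open box. The internal width is 106 mm.

A 142×190 base slab with four walls standing on it — an open box. The base is 142 mm wide and the walls are 18 mm thick, so the internal width is 142 − 2 × 18 = 106 mm.


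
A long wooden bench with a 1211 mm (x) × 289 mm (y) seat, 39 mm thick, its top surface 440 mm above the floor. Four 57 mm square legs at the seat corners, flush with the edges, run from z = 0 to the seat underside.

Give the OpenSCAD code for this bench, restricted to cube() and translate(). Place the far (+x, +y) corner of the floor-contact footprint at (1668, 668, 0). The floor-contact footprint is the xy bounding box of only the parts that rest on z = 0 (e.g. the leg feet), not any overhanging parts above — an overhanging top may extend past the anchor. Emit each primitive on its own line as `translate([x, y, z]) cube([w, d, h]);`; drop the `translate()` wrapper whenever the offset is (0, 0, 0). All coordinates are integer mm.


translate([457, 379, 401]) cube([1211, 289, 39]);
translate([457, 379, 0]) cube([57, 57, 401]);
translate([457, 611, 0]) cube([57, 57, 401]);
translate([1611, 379, 0]) cube([57, 57, 401]);
translate([1611, 611, 0]) cube([57, 57, 401]);


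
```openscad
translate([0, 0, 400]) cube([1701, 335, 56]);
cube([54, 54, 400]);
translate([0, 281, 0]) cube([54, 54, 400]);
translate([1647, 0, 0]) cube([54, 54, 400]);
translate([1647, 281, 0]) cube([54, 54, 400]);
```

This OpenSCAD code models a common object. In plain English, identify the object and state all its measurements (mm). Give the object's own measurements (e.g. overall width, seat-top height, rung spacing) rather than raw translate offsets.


A long wooden bench with a 1701 mm (x) × 335 mm (y) seat, 56 mm thick, its top surface 456 mm above the floor. Four 54 mm square legs at the seat corners, flush with the edges, run from z = 0 to the seat underside.


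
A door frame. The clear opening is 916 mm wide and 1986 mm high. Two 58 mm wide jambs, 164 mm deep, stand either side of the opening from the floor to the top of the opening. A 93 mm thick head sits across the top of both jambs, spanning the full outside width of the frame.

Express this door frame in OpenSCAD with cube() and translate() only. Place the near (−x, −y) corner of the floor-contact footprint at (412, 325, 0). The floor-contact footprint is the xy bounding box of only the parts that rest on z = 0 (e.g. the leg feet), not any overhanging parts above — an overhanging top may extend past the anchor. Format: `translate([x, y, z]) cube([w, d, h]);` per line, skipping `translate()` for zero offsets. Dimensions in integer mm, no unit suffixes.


translate([412, 325, 0]) cube([58, 164, 1986]);
translate([1386, 325, 0]) cube([58, 164, 1986]);
translate([412, 325, 1986]) cube([1032, 164, 93]);


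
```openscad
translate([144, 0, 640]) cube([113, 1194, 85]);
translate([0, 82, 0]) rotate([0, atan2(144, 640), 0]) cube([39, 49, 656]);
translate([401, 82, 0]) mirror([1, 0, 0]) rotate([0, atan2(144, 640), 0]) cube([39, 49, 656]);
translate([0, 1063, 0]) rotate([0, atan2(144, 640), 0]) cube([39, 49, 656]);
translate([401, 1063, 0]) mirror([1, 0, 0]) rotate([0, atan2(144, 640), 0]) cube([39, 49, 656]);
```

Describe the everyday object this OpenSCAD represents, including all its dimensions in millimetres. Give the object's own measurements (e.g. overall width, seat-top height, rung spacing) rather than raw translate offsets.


A sawhorse. A 113×1194×85 mm beam (x, y, z) sits on two A-frame leg pairs. Each pair is two raked legs of 39×49 mm section (49 mm along y) splaying symmetrically in x. Each leg rises 640 mm vertically over 144 mm of horizontal reach and is 656 mm long along its own axis. Every leg's outer bottom edge rests on the floor and its outer top edge meets a bottom edge of the beam — the left legs (tilting toward +x) meet the beam's −x bottom edge, the right legs (their mirror images, tilting toward −x) meet its +x bottom edge — so the leg tops tuck under the beam, the beam's underside is 640 mm above the floor, and the feet are 401 mm apart outside-to-outside with the beam centred between them. The two leg pairs are set in 82 mm from either end of the beam.


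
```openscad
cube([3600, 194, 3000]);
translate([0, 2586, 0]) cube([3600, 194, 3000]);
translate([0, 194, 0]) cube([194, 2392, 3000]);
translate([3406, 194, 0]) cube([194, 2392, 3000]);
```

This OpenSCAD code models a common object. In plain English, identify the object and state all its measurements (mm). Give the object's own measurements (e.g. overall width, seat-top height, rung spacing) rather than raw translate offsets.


The wall frame of a small rectangular building: four walls, each 3000 mm tall and 194 mm thick, enclosing a footprint 3600 mm (x) by 2780 mm (y) outside-to-outside, with no floor or roof. The front and back walls (the −y and +y sides) span the full width; the two side walls fit between them.


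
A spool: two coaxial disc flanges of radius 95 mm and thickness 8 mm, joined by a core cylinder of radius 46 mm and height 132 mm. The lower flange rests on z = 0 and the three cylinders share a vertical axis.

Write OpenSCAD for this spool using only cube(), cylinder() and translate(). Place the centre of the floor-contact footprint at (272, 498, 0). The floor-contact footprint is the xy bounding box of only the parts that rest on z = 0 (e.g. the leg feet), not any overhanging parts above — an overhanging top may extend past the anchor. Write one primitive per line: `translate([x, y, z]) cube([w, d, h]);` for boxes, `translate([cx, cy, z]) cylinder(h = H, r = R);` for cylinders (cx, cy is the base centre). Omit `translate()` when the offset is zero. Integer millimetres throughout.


translate([272, 498, 0]) cylinder(h = 8, r = 95);
translate([272, 498, 8]) cylinder(h = 132, r = 46);
translate([272, 498, 140]) cylinder(h = 8, r = 95);


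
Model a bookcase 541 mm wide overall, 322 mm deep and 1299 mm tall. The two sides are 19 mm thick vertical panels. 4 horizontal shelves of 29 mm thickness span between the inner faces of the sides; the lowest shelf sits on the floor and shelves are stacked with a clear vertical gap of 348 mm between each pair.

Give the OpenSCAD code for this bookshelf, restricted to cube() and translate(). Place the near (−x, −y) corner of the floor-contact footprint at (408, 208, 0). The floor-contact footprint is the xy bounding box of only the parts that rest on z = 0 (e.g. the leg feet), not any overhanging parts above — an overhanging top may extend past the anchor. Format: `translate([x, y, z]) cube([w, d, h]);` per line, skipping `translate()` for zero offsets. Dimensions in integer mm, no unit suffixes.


translate([408, 208, 0]) cube([19, 322, 1299]);
translate([930, 208, 0]) cube([19, 322, 1299]);
translate([427, 208, 0]) cube([503, 322, 29]);
translate([427, 208, 377]) cube([503, 322, 29]);
translate([427, 208, 754]) cube([503, 322, 29]);
translate([427, 208, 1131]) cube([503, 322, 29]);


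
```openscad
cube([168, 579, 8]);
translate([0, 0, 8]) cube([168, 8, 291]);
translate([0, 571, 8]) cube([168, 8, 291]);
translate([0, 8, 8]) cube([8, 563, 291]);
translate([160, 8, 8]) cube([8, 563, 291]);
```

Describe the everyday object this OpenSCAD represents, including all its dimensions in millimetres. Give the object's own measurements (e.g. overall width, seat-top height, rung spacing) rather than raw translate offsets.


An open-topped rectangular box: outside dimensions 168×579×299 mm, with a uniform wall and base thickness of 8 mm. The base is a full 168×579 slab on the floor; four walls sit on top of the base. The front and back walls (the −y and +y sides) span the full width; the two side walls fit between them.


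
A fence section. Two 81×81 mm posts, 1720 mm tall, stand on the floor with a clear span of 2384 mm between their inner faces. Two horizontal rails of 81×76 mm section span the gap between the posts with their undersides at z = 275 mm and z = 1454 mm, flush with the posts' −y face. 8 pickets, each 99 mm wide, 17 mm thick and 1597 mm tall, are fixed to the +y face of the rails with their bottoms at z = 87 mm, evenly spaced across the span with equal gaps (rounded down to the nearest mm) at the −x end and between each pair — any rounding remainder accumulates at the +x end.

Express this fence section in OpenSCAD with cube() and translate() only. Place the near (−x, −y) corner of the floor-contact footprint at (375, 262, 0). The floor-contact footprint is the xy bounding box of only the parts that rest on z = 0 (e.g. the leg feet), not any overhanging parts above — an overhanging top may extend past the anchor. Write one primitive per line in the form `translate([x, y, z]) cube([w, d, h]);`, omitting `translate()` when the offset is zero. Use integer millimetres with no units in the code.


translate([375, 262, 0]) cube([81, 81, 1720]);
translate([2840, 262, 0]) cube([81, 81, 1720]);
translate([456, 262, 275]) cube([2384, 81, 76]);
translate([456, 262, 1454]) cube([2384, 81, 76]);
translate([632, 343, 87]) cube([99, 17, 1597]);
translate([907, 343, 87]) cube([99, 17, 1597]);
translate([1182, 343, 87]) cube([99, 17, 1597]);
translate([1457, 343, 87]) cube([99, 17, 1597]);
translate([1732, 343, 87]) cube([99, 17, 1597]);
translate([2007, 343, 87]) cube([99, 17, 1597]);
translate([2282, 343, 87]) cube([99, 17, 1597]);
translate([2557, 343, 87]) cube([99, 17, 1597]);


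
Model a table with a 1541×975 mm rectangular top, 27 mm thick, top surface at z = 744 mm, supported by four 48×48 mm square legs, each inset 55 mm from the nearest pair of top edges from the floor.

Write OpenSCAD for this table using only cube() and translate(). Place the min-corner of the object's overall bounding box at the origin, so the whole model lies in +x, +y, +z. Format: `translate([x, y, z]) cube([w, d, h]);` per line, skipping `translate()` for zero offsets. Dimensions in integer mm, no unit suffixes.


translate([0, 0, 717]) cube([1541, 975, 27]);
translate([55, 55, 0]) cube([48, 48, 717]);
translate([1438, 55, 0]) cube([48, 48, 717]);
translate([55, 872, 0]) cube([48, 48, 717]);
translate([1438, 872, 0]) cube([48, 48, 717]);


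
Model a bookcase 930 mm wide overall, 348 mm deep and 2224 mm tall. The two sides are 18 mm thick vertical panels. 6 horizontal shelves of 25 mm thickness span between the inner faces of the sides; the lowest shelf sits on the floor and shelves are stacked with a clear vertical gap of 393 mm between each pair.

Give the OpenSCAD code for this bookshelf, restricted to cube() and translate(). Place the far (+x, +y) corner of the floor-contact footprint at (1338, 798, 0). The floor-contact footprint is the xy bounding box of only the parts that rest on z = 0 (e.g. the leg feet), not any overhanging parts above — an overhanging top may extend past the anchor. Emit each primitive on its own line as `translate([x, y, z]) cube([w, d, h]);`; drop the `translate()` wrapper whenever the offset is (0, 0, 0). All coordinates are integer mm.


translate([408, 450, 0]) cube([18, 348, 2224]);
translate([1320, 450, 0]) cube([18, 348, 2224]);
translate([426, 450, 0]) cube([894, 348, 25]);
translate([426, 450, 418]) cube([894, 348, 25]);
translate([426, 450, 836]) cube([894, 348, 25]);
translate([426, 450, 1254]) cube([894, 348, 25]);
translate([426, 450, 1672]) cube([894, 348, 25]);
translate([426, 450, 2090]) cube([894, 348, 25]);


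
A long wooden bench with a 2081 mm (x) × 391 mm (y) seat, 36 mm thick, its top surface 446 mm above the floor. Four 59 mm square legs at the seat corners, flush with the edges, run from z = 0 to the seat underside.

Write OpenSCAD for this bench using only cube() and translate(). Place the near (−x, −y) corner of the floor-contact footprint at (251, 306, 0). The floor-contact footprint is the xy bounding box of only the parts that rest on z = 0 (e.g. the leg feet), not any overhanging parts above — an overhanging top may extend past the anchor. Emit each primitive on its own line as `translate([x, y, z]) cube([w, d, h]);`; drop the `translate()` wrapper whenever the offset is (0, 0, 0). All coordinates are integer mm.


translate([251, 306, 410]) cube([2081, 391, 36]);
translate([251, 306, 0]) cube([59, 59, 410]);
translate([251, 638, 0]) cube([59, 59, 410]);
translate([2273, 306, 0]) cube([59, 59, 410]);
translate([2273, 638, 0]) cube([59, 59, 410]);


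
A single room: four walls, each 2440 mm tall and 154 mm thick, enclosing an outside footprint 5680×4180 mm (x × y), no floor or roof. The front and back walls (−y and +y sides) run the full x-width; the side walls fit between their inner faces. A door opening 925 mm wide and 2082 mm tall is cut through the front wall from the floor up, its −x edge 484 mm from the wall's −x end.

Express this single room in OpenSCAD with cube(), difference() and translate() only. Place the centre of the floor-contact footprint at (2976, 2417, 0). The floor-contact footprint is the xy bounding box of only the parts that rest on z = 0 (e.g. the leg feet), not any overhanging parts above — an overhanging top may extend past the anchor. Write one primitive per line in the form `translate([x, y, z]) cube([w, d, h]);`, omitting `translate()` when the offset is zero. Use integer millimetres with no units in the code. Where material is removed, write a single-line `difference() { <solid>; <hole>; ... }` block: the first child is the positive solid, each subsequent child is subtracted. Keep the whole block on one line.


difference() { translate([136, 327, 0]) cube([5680, 154, 2440]); translate([620, 327, 0]) cube([925, 154, 2082]); }
translate([136, 4353, 0]) cube([5680, 154, 2440]);
translate([136, 481, 0]) cube([154, 3872, 2440]);
translate([5662, 481, 0]) cube([154, 3872, 2440]);


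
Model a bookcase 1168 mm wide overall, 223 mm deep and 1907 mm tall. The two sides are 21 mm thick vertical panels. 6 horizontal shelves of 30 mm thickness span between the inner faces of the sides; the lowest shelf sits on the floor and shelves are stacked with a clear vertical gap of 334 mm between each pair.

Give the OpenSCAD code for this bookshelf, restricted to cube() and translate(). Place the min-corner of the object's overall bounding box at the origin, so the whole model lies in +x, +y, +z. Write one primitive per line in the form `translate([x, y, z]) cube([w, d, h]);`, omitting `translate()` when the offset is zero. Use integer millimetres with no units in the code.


cube([21, 223, 1907]);
translate([1147, 0, 0]) cube([21, 223, 1907]);
translate([21, 0, 0]) cube([1126, 223, 30]);
translate([21, 0, 364]) cube([1126, 223, 30]);
translate([21, 0, 728]) cube([1126, 223, 30]);
translate([21, 0, 1092]) cube([1126, 223, 30]);
translate([21, 0, 1456]) cube([1126, 223, 30]);
translate([21, 0, 1820]) cube([1126, 223, 30]);


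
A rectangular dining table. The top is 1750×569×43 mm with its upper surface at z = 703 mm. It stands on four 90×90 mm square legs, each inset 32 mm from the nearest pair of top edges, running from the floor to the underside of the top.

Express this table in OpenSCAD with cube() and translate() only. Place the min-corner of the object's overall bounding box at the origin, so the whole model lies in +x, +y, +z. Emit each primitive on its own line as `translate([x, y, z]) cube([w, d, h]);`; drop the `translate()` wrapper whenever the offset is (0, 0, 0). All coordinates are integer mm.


translate([0, 0, 660]) cube([1750, 569, 43]);
translate([32, 32, 0]) cube([90, 90, 660]);
translate([1628, 32, 0]) cube([90, 90, 660]);
translate([32, 447, 0]) cube([90, 90, 660]);
translate([1628, 447, 0]) cube([90, 90, 660]);


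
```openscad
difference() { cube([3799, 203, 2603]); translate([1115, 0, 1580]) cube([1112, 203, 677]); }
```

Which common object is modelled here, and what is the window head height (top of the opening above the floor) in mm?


A wall with a window opening. The window head height is 2257 mm.

A wall with a rectangular opening subtracted — a window. Sill at z = 1580, opening 677 mm tall, so the head is at 1580 + 677 = 2257 mm.


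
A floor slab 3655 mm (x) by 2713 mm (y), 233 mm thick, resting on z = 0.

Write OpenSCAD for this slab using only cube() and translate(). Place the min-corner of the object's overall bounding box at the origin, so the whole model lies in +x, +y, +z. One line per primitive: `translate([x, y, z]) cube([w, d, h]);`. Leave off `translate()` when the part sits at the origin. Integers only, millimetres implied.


cube([3655, 2713, 233]);


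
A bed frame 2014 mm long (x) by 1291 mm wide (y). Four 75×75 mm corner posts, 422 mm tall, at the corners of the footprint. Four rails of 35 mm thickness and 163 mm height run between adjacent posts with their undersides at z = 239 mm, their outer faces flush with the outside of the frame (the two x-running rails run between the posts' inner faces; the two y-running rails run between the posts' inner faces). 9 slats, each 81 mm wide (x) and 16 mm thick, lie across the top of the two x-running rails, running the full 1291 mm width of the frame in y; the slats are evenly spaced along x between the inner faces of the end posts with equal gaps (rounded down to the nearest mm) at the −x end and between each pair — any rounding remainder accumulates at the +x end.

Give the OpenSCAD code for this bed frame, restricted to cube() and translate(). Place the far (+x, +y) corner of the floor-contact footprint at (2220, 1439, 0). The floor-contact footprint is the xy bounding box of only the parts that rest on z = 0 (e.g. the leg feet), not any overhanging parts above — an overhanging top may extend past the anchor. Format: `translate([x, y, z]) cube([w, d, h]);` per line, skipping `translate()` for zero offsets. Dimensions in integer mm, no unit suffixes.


// slat z = rail_z + rail_h = 239 + 163 = 402
// slat gap = ⌊(1864 − 9·81) / 10⌋ = 113
translate([206, 148, 0]) cube([75, 75, 422]);
translate([206, 1364, 0]) cube([75, 75, 422]);
translate([2145, 148, 0]) cube([75, 75, 422]);
translate([2145, 1364, 0]) cube([75, 75, 422]);
translate([281, 148, 239]) cube([1864, 35, 163]);
translate([281, 1404, 239]) cube([1864, 35, 163]);
translate([206, 223, 239]) cube([35, 1141, 163]);
translate([2185, 223, 239]) cube([35, 1141, 163]);
translate([394, 148, 402]) cube([81, 1291, 16]);
translate([588, 148, 402]) cube([81, 1291, 16]);
translate([782, 148, 402]) cube([81, 1291, 16]);
translate([976, 148, 402]) cube([81, 1291, 16]);
translate([1170, 148, 402]) cube([81, 1291, 16]);
translate([1364, 148, 402]) cube([81, 1291, 16]);
translate([1558, 148, 402]) cube([81, 1291, 16]);
translate([1752, 148, 402]) cube([81, 1291, 16]);
translate([1946, 148, 402]) cube([81, 1291, 16]);


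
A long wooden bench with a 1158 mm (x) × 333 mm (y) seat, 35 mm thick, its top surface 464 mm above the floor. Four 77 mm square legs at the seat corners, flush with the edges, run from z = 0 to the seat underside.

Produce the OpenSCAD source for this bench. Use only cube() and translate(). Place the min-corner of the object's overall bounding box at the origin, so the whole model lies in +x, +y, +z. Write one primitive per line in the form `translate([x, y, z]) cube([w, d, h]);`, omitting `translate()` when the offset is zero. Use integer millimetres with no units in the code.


translate([0, 0, 429]) cube([1158, 333, 35]);
cube([77, 77, 429]);
translate([0, 256, 0]) cube([77, 77, 429]);
translate([1081, 0, 0]) cube([77, 77, 429]);
translate([1081, 256, 0]) cube([77, 77, 429]);


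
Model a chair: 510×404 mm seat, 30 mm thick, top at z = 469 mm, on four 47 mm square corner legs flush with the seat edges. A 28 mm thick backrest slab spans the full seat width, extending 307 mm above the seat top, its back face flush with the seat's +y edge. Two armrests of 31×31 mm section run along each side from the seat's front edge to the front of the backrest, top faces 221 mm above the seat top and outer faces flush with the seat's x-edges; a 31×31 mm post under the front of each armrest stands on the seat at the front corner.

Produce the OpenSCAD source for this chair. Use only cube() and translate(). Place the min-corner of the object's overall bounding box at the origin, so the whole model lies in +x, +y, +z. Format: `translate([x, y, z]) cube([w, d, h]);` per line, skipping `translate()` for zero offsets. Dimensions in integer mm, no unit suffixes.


translate([0, 0, 439]) cube([510, 404, 30]);
cube([47, 47, 439]);
translate([463, 0, 0]) cube([47, 47, 439]);
translate([0, 357, 0]) cube([47, 47, 439]);
translate([463, 357, 0]) cube([47, 47, 439]);
translate([0, 376, 469]) cube([510, 28, 307]);
translate([0, 0, 659]) cube([31, 376, 31]);
translate([479, 0, 659]) cube([31, 376, 31]);
translate([0, 0, 469]) cube([31, 31, 190]);
translate([479, 0, 469]) cube([31, 31, 190]);


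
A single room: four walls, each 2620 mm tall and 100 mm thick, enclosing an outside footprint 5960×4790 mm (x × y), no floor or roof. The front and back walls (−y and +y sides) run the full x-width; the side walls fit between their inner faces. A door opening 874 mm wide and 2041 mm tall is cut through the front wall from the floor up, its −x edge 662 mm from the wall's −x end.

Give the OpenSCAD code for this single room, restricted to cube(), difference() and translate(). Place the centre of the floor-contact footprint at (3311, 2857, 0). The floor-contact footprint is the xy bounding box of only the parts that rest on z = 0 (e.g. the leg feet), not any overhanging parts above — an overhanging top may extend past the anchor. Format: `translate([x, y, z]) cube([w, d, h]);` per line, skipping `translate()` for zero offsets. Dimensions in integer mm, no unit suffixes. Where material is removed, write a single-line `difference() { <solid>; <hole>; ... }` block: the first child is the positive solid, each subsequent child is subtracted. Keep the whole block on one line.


difference() { translate([331, 462, 0]) cube([5960, 100, 2620]); translate([993, 462, 0]) cube([874, 100, 2041]); }
translate([331, 5152, 0]) cube([5960, 100, 2620]);
translate([331, 562, 0]) cube([100, 4590, 2620]);
translate([6191, 562, 0]) cube([100, 4590, 2620]);


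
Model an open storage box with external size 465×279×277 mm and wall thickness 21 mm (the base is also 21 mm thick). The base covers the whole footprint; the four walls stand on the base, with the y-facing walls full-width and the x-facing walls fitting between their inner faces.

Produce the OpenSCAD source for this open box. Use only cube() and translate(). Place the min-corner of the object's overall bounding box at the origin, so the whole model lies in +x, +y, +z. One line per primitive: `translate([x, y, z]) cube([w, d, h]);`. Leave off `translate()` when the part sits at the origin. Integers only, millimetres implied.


cube([465, 279, 21]);
translate([0, 0, 21]) cube([465, 21, 256]);
translate([0, 258, 21]) cube([465, 21, 256]);
translate([0, 21, 21]) cube([21, 237, 256]);
translate([444, 21, 21]) cube([21, 237, 256]);


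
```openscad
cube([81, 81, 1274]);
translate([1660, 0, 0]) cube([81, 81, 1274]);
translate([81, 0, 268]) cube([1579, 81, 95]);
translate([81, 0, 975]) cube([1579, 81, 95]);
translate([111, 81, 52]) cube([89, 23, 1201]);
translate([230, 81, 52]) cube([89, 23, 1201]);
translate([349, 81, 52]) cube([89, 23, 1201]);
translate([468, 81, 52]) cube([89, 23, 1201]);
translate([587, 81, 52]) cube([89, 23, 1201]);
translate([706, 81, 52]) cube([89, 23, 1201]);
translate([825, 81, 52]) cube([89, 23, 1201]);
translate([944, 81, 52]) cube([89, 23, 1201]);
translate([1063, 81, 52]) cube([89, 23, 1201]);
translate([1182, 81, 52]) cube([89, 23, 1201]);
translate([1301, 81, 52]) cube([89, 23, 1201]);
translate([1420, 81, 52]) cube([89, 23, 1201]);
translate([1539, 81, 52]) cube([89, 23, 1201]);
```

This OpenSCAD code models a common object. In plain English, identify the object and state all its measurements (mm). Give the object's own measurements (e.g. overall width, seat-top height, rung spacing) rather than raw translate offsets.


A fence section. Two 81×81 mm posts, 1274 mm tall, stand on the floor with a clear span of 1579 mm between their inner faces. Two horizontal rails of 81×95 mm section span the gap between the posts with their undersides at z = 268 mm and z = 975 mm, flush with the posts' −y face. 13 pickets, each 89 mm wide, 23 mm thick and 1201 mm tall, are fixed to the +y face of the rails with their bottoms at z = 52 mm, spaced across the span with a 30 mm gap after the −x post and between neighbouring pickets, with 32 mm left before the +x post.


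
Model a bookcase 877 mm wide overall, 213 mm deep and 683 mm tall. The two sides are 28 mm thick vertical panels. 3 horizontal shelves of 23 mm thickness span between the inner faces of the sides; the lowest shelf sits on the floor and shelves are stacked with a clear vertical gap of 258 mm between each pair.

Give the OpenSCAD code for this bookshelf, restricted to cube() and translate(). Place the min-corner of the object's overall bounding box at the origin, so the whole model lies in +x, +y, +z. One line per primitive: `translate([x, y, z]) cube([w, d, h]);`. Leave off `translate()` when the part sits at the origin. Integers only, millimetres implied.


cube([28, 213, 683]);
translate([849, 0, 0]) cube([28, 213, 683]);
translate([28, 0, 0]) cube([821, 213, 23]);
translate([28, 0, 281]) cube([821, 213, 23]);
translate([28, 0, 562]) cube([821, 213, 23]);


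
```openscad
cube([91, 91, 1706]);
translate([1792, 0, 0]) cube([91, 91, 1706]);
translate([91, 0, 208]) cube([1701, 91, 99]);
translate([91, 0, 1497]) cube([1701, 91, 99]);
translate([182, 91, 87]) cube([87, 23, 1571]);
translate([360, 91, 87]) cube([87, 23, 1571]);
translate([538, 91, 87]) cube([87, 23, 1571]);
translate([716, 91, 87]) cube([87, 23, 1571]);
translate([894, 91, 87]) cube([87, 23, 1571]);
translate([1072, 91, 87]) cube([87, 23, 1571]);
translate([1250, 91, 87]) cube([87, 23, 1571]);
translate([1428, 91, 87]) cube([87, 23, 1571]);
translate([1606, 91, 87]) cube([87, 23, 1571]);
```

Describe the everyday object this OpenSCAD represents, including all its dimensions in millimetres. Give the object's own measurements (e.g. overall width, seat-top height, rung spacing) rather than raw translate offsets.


A fence section. Two 91×91 mm posts, 1706 mm tall, stand on the floor with a clear span of 1701 mm between their inner faces. Two horizontal rails of 91×99 mm section span the gap between the posts with their undersides at z = 208 mm and z = 1497 mm, flush with the posts' −y face. 9 pickets, each 87 mm wide, 23 mm thick and 1571 mm tall, are fixed to the +y face of the rails with their bottoms at z = 87 mm, spaced across the span with a 91 mm gap after the −x post and between neighbouring pickets, with 99 mm left before the +x post.


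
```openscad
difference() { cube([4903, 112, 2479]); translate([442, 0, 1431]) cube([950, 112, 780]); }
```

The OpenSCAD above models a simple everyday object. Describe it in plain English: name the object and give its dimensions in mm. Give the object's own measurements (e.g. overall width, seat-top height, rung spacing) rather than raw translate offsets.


A wall 4903 mm long (x), 112 mm thick (y), 2479 mm tall, with a rectangular window opening cut through it. The opening is 950 mm wide and 780 mm tall; its sill is at z = 1431 mm and its near (−x) edge is 442 mm from the wall's −x end. The opening passes through the full wall thickness.


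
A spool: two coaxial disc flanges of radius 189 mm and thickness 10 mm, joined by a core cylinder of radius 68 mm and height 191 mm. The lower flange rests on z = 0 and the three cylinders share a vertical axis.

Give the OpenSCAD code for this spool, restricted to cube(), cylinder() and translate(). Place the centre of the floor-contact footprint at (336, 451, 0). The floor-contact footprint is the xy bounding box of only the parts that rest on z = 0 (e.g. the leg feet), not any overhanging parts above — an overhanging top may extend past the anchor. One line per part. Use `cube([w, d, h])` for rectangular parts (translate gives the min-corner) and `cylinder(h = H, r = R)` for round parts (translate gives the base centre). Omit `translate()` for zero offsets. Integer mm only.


translate([336, 451, 0]) cylinder(h = 10, r = 189);
translate([336, 451, 10]) cylinder(h = 191, r = 68);
translate([336, 451, 201]) cylinder(h = 10, r = 189);


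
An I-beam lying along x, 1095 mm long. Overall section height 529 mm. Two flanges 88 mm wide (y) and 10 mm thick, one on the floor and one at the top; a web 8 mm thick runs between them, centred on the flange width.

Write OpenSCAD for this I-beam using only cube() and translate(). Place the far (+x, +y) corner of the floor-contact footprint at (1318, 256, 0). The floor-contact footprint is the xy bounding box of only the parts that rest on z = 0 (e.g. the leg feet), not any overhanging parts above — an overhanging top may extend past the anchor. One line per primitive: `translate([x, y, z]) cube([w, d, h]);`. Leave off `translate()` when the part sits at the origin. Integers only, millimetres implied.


translate([223, 168, 0]) cube([1095, 88, 10]);
translate([223, 208, 10]) cube([1095, 8, 509]);
translate([223, 168, 519]) cube([1095, 88, 10]);


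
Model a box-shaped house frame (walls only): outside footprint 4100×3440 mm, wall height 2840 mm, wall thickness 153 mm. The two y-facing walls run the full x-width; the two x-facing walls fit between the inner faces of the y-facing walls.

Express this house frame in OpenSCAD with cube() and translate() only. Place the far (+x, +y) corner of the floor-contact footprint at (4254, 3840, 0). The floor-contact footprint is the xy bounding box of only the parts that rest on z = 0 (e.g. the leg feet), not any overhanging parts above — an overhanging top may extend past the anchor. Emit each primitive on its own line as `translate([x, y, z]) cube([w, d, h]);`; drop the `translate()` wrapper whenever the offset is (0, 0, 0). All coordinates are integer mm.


translate([154, 400, 0]) cube([4100, 153, 2840]);
translate([154, 3687, 0]) cube([4100, 153, 2840]);
translate([154, 553, 0]) cube([153, 3134, 2840]);
translate([4101, 553, 0]) cube([153, 3134, 2840]);


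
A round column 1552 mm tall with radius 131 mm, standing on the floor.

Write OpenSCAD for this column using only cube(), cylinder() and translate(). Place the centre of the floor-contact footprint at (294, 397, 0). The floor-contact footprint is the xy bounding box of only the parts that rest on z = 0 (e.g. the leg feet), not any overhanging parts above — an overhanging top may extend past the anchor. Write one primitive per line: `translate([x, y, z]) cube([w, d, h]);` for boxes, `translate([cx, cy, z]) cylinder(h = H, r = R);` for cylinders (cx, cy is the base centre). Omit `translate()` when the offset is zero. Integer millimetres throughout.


translate([294, 397, 0]) cylinder(h = 1552, r = 131);


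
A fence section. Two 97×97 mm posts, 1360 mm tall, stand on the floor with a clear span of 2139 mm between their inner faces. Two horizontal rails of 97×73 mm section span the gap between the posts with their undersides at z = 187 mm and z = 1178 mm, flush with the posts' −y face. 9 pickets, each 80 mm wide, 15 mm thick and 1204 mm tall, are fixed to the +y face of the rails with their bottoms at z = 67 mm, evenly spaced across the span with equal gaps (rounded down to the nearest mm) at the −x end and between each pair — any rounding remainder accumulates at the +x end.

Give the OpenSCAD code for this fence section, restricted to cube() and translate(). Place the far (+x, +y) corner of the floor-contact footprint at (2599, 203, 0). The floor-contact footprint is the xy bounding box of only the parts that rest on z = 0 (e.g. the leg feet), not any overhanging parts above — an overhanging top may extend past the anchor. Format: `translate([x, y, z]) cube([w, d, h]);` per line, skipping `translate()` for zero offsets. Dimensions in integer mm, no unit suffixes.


translate([266, 106, 0]) cube([97, 97, 1360]);
translate([2502, 106, 0]) cube([97, 97, 1360]);
translate([363, 106, 187]) cube([2139, 97, 73]);
translate([363, 106, 1178]) cube([2139, 97, 73]);
translate([504, 203, 67]) cube([80, 15, 1204]);
translate([725, 203, 67]) cube([80, 15, 1204]);
translate([946, 203, 67]) cube([80, 15, 1204]);
translate([1167, 203, 67]) cube([80, 15, 1204]);
translate([1388, 203, 67]) cube([80, 15, 1204]);
translate([1609, 203, 67]) cube([80, 15, 1204]);
translate([1830, 203, 67]) cube([80, 15, 1204]);
translate([2051, 203, 67]) cube([80, 15, 1204]);
translate([2272, 203, 67]) cube([80, 15, 1204]);


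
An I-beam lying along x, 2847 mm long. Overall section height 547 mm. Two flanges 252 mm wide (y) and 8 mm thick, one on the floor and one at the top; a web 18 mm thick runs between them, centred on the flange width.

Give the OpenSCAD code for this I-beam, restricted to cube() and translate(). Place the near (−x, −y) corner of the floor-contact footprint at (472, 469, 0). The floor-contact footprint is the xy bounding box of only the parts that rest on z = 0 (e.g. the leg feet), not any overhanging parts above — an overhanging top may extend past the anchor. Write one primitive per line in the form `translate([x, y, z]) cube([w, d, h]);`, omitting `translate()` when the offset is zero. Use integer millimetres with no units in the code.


translate([472, 469, 0]) cube([2847, 252, 8]);
translate([472, 586, 8]) cube([2847, 18, 531]);
translate([472, 469, 539]) cube([2847, 252, 8]);


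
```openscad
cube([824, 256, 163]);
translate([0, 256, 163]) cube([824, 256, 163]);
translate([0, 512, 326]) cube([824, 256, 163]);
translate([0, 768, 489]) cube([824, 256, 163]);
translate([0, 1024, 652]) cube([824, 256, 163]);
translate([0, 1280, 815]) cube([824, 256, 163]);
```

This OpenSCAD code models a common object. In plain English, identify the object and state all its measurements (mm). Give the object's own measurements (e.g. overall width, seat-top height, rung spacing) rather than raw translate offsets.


A straight staircase of 6 solid steps. Each step is 824 mm wide (x), 256 mm deep (y, the going) and 163 mm tall (the rise). The first step rests on the floor; each subsequent step sits one going further in +y and one rise higher in +z, directly behind and above the previous step with no overlap.


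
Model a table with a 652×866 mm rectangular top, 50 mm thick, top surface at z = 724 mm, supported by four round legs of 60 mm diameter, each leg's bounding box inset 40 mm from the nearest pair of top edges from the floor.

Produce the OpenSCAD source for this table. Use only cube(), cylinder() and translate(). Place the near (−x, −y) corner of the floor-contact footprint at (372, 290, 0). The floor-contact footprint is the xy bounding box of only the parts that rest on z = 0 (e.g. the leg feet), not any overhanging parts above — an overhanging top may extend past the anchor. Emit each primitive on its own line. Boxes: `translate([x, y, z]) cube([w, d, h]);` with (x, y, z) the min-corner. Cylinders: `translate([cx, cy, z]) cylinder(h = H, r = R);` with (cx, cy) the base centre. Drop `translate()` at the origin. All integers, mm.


translate([332, 250, 674]) cube([652, 866, 50]);
translate([402, 320, 0]) cylinder(h = 674, r = 30);
translate([914, 320, 0]) cylinder(h = 674, r = 30);
translate([402, 1046, 0]) cylinder(h = 674, r = 30);
translate([914, 1046, 0]) cylinder(h = 674, r = 30);


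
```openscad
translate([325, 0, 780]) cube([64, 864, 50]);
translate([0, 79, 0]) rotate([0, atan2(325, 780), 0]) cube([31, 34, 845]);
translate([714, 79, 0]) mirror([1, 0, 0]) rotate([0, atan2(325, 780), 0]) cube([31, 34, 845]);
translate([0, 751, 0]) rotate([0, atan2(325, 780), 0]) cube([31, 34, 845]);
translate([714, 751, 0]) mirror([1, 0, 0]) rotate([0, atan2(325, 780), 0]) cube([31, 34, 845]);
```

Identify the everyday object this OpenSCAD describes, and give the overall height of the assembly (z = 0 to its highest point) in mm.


A sawhorse. The overall height is 830 mm.

A beam across two mirrored pairs of raked legs — a sawhorse. The beam's underside is at z = 780 (matching the legs' vertical rise in atan2(325, 780)) and the beam is 50 mm tall, so its top is at 780 + 50 = 830 mm. The raked legs top out at the beam's underside, so that is the highest point.


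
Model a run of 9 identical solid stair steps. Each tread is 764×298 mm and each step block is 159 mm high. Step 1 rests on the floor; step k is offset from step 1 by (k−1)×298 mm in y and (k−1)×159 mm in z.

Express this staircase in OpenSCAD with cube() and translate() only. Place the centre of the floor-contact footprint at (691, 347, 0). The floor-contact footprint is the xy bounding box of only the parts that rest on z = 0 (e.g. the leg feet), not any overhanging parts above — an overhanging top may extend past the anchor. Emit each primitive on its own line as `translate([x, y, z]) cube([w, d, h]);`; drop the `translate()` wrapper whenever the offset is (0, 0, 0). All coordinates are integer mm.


translate([309, 198, 0]) cube([764, 298, 159]);
translate([309, 496, 159]) cube([764, 298, 159]);
translate([309, 794, 318]) cube([764, 298, 159]);
translate([309, 1092, 477]) cube([764, 298, 159]);
translate([309, 1390, 636]) cube([764, 298, 159]);
translate([309, 1688, 795]) cube([764, 298, 159]);
translate([309, 1986, 954]) cube([764, 298, 159]);
translate([309, 2284, 1113]) cube([764, 298, 159]);
translate([309, 2582, 1272]) cube([764, 298, 159]);
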